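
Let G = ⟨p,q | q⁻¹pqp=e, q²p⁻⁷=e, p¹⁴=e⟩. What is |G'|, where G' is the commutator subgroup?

G' = [G, G] is generated by all commutators. The generator-pair commutators are: [p, q] = p².
The subgroup they normally generate is {e, p², p⁴, p⁶, p⁸, p¹⁰, p¹²}, of order 7.
Check: |G/G'| = 28/7 = 4 is the order of the abelianisation.

Answer: 7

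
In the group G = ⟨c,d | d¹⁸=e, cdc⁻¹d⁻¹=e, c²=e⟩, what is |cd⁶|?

Compute successive powers until reaching e:
  (cd⁶)¹ = cd⁶, (cd⁶)² = d¹², (cd⁶)³ = c, (cd⁶)⁴ = d⁶, (cd⁶)⁵ = cd¹², (cd⁶)⁶ = e.
The smallest positive k with (cd⁶)ᵏ = e is 6.

Answer: 6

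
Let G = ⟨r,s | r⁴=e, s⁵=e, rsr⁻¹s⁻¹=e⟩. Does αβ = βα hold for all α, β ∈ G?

Each pair of generators commutes: r·s = rs = s·r. Since the generators pairwise commute, every element of G commutes with every other, so G is abelian.

Answer: Yes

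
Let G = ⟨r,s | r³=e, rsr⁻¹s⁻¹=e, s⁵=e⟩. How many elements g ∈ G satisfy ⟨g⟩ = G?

G is cyclic of order 15. An element generates G iff its order is 15, and a cyclic group of order 15 has exactly φ(15) = 8 such elements.

Answer: 8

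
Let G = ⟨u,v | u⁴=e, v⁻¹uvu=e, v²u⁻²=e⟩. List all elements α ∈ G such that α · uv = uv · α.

⟨uv⟩ ⊆ C_G(uv) since powers of uv commute with uv; so |C_G(uv)| ≥ |⟨uv⟩| = 4.
By orbit–stabilizer, |C_G(uv)| = |G| / |conj. class of uv| = 8 / 2 = 4.
The 4 elements commuting with uv are {e, u², uv, uv⁻¹}.

Answer: {e, u², uv, uv⁻¹}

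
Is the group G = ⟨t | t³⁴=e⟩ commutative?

G has a single generator, so G is cyclic and hence abelian.

Answer: Yes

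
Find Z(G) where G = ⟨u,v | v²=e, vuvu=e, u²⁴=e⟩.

An element z ∈ Z(G) iff z commutes with every generator.
For example u¹² is central: (u¹²)·u = u¹³ = u·(u¹²); (u¹²)·v = u¹²v = v·(u¹²).
Whereas u ∉ Z(G) since u·v = uv ≠ u²³v = v·u.
Checking each of the 48 elements this way gives Z(G) = {e, u¹²}, of order 2.

Answer: {e, u¹²}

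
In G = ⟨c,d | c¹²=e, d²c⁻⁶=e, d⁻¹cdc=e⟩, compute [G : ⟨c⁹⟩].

First find ord(c⁹) by computing successive powers:
  (c⁹)¹ = c⁹, (c⁹)² = c⁶, (c⁹)³ = c³, (c⁹)⁴ = e.
So |⟨c⁹⟩| = ord(c⁹) = 4. With |G| = 24, by Lagrange [G : ⟨c⁹⟩] = 24/4 = 6.

Answer: 6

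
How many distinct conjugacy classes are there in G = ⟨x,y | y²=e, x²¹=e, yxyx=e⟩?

The conjugacy classes (representative and size) are:
  [e] (size 1), [x²⁰] (size 2), [x²] (size 2), [x³] (size 2), [x¹⁷] (size 2), [x⁵] (size 2), [x⁶] (size 2), [x⁷] (size 2), [x⁸] (size 2), [x⁹] (size 2), [x¹⁰] (size 2), [y] (size 21).
Class equation: 1 + 2 + 2 + 2 + 2 + 2 + 2 + 2 + 2 + 2 + 2 + 21 = 42 = |G|. So G has 12 conjugacy classes.

Answer: 12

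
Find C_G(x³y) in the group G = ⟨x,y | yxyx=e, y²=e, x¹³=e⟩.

⟨x³y⟩ ⊆ C_G(x³y) since powers of x³y commute with x³y; so |C_G(x³y)| ≥ |⟨x³y⟩| = 2.
By orbit–stabilizer, |C_G(x³y)| = |G| / |conj. class of x³y| = 26 / 13 = 2.
The 2 elements commuting with x³y are {e, x³y}.

Answer: {e, x³y}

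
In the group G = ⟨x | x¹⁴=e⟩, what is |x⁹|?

Compute successive powers until reaching e:
  (x⁹)¹ = x⁹, (x⁹)² = x⁴, (x⁹)³ = x¹³, (x⁹)⁴ = x⁸, (x⁹)⁵ = x³, (x⁹)⁶ = x¹², (x⁹)⁷ = x⁷, (x⁹)⁸ = x², (x⁹)⁹ = x¹¹, (x⁹)¹⁰ = x⁶, (x⁹)¹¹ = x, (x⁹)¹² = x¹⁰, (x⁹)¹³ = x⁵, (x⁹)¹⁴ = e.
The smallest positive k with (x⁹)ᵏ = e is 14.

Answer: 14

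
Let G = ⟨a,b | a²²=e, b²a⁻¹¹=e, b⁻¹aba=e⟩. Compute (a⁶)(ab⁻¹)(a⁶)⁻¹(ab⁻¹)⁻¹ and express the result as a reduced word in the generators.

[(a⁶), (ab⁻¹)] = (a⁶)·(ab⁻¹)·(a⁶)⁻¹·(ab⁻¹)⁻¹.
  (a⁶) · (ab⁻¹) = a⁷b⁻¹
  (a⁷b⁻¹) · (a¹⁶) = a²b
  (a²b) · (ab) = a¹²

Answer: a¹²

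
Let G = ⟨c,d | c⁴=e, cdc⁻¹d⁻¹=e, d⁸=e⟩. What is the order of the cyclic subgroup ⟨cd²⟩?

|⟨cd²⟩| equals the order of cd². Compute successive powers until reaching e:
  (cd²)¹ = cd², (cd²)² = c²d⁴, (cd²)³ = c³d⁶, (cd²)⁴ = e.
The smallest positive k with (cd²)ᵏ = e is 4, so |⟨cd²⟩| = 4.

Answer: 4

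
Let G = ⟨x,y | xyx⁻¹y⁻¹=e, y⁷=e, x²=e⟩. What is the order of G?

Enumerate words in the generators, reducing via the relations: the distinct elements are
  {e, x, y, xy, y², y³, y⁴, y⁵, y⁶, xy², xy³, xy⁴, xy⁵, xy⁶}.
No further products give new elements, so |G| = 14.

Answer: 14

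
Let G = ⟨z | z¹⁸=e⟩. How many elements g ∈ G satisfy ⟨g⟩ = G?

G is cyclic of order 18. An element generates G iff its order is 18, and a cyclic group of order 18 has exactly φ(18) = 6 such elements.

Answer: 6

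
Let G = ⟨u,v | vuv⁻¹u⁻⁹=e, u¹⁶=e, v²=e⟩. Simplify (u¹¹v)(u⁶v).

Compute (u¹¹v) · (u⁶v) by multiplying left to right and reducing via the relations at each step:
  (u¹¹v) · u⁶ = uv
  (uv) · v = u

Answer: u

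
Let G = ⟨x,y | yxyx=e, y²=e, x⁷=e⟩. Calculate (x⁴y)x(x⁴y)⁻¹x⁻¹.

[(x⁴y), x] = (x⁴y)·x·(x⁴y)⁻¹·x⁻¹.
  (x⁴y) · x = x³y
  (x³y) · (x⁴y) = x⁶
  (x⁶) · (x⁶) = x⁵

Answer: x⁵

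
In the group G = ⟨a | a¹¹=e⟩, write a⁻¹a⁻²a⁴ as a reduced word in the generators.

Multiply left to right, reducing at each step:
  (a¹⁰) · a⁻² = a⁸
  (a⁸) · a⁴ = a

Answer: a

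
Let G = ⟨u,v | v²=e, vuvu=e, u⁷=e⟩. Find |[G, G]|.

G' = [G, G] is generated by all commutators. The generator-pair commutators are: [u, v] = u².
The subgroup they normally generate is {e, u, u², u³, u⁴, u⁵, u⁶}, of order 7.
Check: |G/G'| = 14/7 = 2 is the order of the abelianisation.

Answer: 7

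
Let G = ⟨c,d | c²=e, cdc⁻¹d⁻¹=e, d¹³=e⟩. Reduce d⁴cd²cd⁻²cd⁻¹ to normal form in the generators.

Multiply left to right, reducing at each step:
  (d⁴) · c = cd⁴
  (cd⁴) · d² = cd⁶
  (cd⁶) · c = d⁶
  (d⁶) · d⁻² = d⁴
  (d⁴) · c = cd⁴
  (cd⁴) · d⁻¹ = cd³

Answer: cd³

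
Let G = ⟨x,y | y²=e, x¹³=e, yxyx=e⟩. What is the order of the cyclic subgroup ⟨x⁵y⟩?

|⟨x⁵y⟩| equals the order of x⁵y. Compute successive powers until reaching e:
  (x⁵y)¹ = x⁵y, (x⁵y)² = e.
The smallest positive k with (x⁵y)ᵏ = e is 2, so |⟨x⁵y⟩| = 2.

Answer: 2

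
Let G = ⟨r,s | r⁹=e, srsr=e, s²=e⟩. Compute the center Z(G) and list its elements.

An element z ∈ Z(G) iff z commutes with every generator.
For example e is central: e·r = r = r·e; e·s = s = s·e.
Whereas r ∉ Z(G) since r·s = rs ≠ r⁸s = s·r.
Checking each of the 18 elements this way gives Z(G) = {e}, of order 1.

Answer: {e}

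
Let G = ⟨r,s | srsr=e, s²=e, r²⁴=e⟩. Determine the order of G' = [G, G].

G' = [G, G] is generated by all commutators. The generator-pair commutators are: [r, s] = r².
The subgroup they normally generate is {e, r², r⁴, r⁶, r⁸, r¹⁰, r¹², r¹⁴, r¹⁶, r¹⁸, r²⁰, r²²}, of order 12.
Check: |G/G'| = 48/12 = 4 is the order of the abelianisation.

Answer: 12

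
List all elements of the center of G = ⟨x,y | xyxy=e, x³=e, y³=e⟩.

An element z ∈ Z(G) iff z commutes with every generator.
For example e is central: e·x = x = x·e; e·y = y = y·e.
Whereas x ∉ Z(G) since x·y = xy ≠ x²y² = y·x.
Checking each of the 12 elements this way gives Z(G) = {e}, of order 1.

Answer: {e}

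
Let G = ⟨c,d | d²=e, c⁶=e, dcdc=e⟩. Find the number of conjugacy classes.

The conjugacy classes (representative and size) are:
  [e] (size 1), [c⁵] (size 2), [c⁴] (size 2), [c³] (size 1), [d] (size 3), [c³d] (size 3).
Class equation: 1 + 2 + 2 + 1 + 3 + 3 = 12 = |G|. So G has 6 conjugacy classes.

Answer: 6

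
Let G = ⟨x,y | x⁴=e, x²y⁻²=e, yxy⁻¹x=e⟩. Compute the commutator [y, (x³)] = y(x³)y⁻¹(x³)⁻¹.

[y, (x³)] = y·(x³)·y⁻¹·(x³)⁻¹.
  y · (x³) = xy
  (xy) · (y⁻¹) = x
  x · x = x²

Answer: x²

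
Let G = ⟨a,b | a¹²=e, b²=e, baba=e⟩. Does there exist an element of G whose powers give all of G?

Every cyclic group is abelian. But a·b = ab while b·a = a¹¹b, so a·b ≠ b·a and G is not abelian. Hence G is not cyclic.

Answer: No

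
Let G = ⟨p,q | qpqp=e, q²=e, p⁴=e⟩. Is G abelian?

p·q = pq but q·p = p³q, so p·q ≠ q·p and G is not abelian.

Answer: No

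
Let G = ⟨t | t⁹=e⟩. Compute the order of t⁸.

Compute successive powers until reaching e:
  (t⁸)¹ = t⁸, (t⁸)² = t⁷, (t⁸)³ = t⁶, (t⁸)⁴ = t⁵, (t⁸)⁵ = t⁴, (t⁸)⁶ = t³, (t⁸)⁷ = t², (t⁸)⁸ = t, (t⁸)⁹ = e.
The smallest positive k with (t⁸)ᵏ = e is 9.

Answer: 9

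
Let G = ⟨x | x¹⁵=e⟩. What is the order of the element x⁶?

Compute successive powers until reaching e:
  (x⁶)¹ = x⁶, (x⁶)² = x¹², (x⁶)³ = x³, (x⁶)⁴ = x⁹, (x⁶)⁵ = e.
The smallest positive k with (x⁶)ᵏ = e is 5.

Answer: 5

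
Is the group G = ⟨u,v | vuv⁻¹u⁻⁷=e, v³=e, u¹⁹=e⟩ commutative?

u·v = uv but v·u = u⁷v, so u·v ≠ v·u and G is not abelian.

Answer: No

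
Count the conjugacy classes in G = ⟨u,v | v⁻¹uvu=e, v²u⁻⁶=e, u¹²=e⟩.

The conjugacy classes (representative and size) are:
  [e] (size 1), [u¹¹] (size 2), [u²] (size 2), [u⁹] (size 2), [u⁴] (size 2), [u⁵] (size 2), [u⁶] (size 1), [u²v] (size 6), [uv] (size 6).
Class equation: 1 + 2 + 2 + 2 + 2 + 2 + 1 + 6 + 6 = 24 = |G|. So G has 9 conjugacy classes.

Answer: 9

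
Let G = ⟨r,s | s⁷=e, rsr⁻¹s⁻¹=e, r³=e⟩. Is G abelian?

Each pair of generators commutes: r·s = rs = s·r. Since the generators pairwise commute, every element of G commutes with every other, so G is abelian.

Answer: Yes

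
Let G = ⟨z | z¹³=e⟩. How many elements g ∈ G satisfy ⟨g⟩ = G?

G is cyclic of order 13. An element generates G iff its order is 13, and a cyclic group of order 13 has exactly φ(13) = 12 such elements.

Answer: 12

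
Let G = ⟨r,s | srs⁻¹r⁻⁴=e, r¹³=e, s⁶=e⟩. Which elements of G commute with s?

⟨s⟩ ⊆ C_G(s) since powers of s commute with s; so |C_G(s)| ≥ |⟨s⟩| = 6.
By orbit–stabilizer, |C_G(s)| = |G| / |conj. class of s| = 78 / 13 = 6.
The 6 elements commuting with s are {e, s, s², s³, s⁴, s⁵}.

Answer: {e, s, s², s³, s⁴, s⁵}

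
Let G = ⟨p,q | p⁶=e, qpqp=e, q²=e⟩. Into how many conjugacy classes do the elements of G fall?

The conjugacy classes (representative and size) are:
  [e] (size 1), [p⁵] (size 2), [p⁴] (size 2), [p³] (size 1), [q] (size 3), [p³q] (size 3).
Class equation: 1 + 2 + 2 + 1 + 3 + 3 = 12 = |G|. So G has 6 conjugacy classes.

Answer: 6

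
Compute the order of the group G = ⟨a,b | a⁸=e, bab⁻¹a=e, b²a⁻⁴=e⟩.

Enumerate words in the generators, reducing via the relations: the distinct elements are
  {a, b, e, ab, a², a³, a⁴, a⁵, a⁶, a⁷, a²b, a³b, b⁻¹, ab⁻¹, a²b⁻¹, a³b⁻¹}.
No further products give new elements, so |G| = 16.

Answer: 16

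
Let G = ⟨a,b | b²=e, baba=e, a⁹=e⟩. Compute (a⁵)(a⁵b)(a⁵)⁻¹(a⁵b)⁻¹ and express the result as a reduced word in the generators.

[(a⁵), (a⁵b)] = (a⁵)·(a⁵b)·(a⁵)⁻¹·(a⁵b)⁻¹.
  (a⁵) · (a⁵b) = ab
  (ab) · (a⁴) = a⁶b
  (a⁶b) · (a⁵b) = a

Answer: a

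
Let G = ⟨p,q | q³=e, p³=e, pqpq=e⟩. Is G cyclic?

Every cyclic group is abelian. But p·q = pq while q·p = p²q², so p·q ≠ q·p and G is not abelian. Hence G is not cyclic.

Answer: No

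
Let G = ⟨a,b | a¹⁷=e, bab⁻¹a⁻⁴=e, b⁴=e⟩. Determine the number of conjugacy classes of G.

The conjugacy classes (representative and size) are:
  [e] (size 1), [a⁴] (size 4), [a²] (size 4), [a⁵] (size 4), [a¹¹] (size 4), [a⁷b] (size 17), [a³b²] (size 17), [a⁹b³] (size 17).
Class equation: 1 + 4 + 4 + 4 + 4 + 17 + 17 + 17 = 68 = |G|. So G has 8 conjugacy classes.

Answer: 8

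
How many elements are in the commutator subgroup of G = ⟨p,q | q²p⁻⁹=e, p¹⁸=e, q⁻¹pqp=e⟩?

G' = [G, G] is generated by all commutators. The generator-pair commutators are: [p, q] = p².
The subgroup they normally generate is {e, p², p⁴, p⁶, p⁸, p¹⁰, p¹², p¹⁴, p¹⁶}, of order 9.
Check: |G/G'| = 36/9 = 4 is the order of the abelianisation.

Answer: 9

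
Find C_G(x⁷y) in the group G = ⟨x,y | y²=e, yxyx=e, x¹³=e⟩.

⟨x⁷y⟩ ⊆ C_G(x⁷y) since powers of x⁷y commute with x⁷y; so |C_G(x⁷y)| ≥ |⟨x⁷y⟩| = 2.
By orbit–stabilizer, |C_G(x⁷y)| = |G| / |conj. class of x⁷y| = 26 / 13 = 2.
The 2 elements commuting with x⁷y are {e, x⁷y}.

Answer: {e, x⁷y}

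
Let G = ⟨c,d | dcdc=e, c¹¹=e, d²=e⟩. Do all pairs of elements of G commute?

c·d = cd but d·c = c¹⁰d, so c·d ≠ d·c and G is not abelian.

Answer: No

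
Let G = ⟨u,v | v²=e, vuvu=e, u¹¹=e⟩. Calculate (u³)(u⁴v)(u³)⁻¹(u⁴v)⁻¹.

[(u³), (u⁴v)] = (u³)·(u⁴v)·(u³)⁻¹·(u⁴v)⁻¹.
  (u³) · (u⁴v) = u⁷v
  (u⁷v) · (u⁸) = u¹⁰v
  (u¹⁰v) · (u⁴v) = u⁶

Answer: u⁶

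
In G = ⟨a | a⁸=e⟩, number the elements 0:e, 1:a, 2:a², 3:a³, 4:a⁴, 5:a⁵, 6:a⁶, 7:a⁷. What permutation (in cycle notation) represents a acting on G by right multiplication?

(0 1 2 3 4 5 6 7)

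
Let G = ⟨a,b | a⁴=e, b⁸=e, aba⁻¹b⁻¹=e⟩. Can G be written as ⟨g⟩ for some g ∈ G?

|G| = 32, but the maximum element order in G is 8 < 32. No single element generates all of G, so G is not cyclic.

Answer: No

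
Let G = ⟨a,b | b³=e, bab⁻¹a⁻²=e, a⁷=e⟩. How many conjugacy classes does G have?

The conjugacy classes (representative and size) are:
  [e] (size 1), [a²] (size 3), [a⁵] (size 3), [b] (size 7), [b²] (size 7).
Class equation: 1 + 3 + 3 + 7 + 7 = 21 = |G|. So G has 5 conjugacy classes.

Answer: 5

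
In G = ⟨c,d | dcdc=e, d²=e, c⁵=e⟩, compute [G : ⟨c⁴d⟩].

First find ord(c⁴d) by computing successive powers:
  (c⁴d)¹ = c⁴d, (c⁴d)² = e.
So |⟨c⁴d⟩| = ord(c⁴d) = 2. With |G| = 10, by Lagrange [G : ⟨c⁴d⟩] = 10/2 = 5.

Answer: 5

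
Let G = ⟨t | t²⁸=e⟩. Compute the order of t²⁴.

Compute successive powers until reaching e:
  (t²⁴)¹ = t²⁴, (t²⁴)² = t²⁰, (t²⁴)³ = t¹⁶, (t²⁴)⁴ = t¹², (t²⁴)⁵ = t⁸, (t²⁴)⁶ = t⁴, (t²⁴)⁷ = e.
The smallest positive k with (t²⁴)ᵏ = e is 7.

Answer: 7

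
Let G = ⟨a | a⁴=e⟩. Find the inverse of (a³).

The order of (a³) is 4 (smallest k with (a³)ᵏ = e), so (a³)⁻¹ = (a³)³ = a.
Check: (a³) · a → (a³) · a = e, giving e as required.

Answer: a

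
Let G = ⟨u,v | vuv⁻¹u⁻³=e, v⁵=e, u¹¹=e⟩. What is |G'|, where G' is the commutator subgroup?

G' = [G, G] is generated by all commutators. The generator-pair commutators are: [u, v] = u⁹.
The subgroup they normally generate is {e, u, u², u³, u⁴, u⁵, u⁶, u⁷, u⁸, u⁹, u¹⁰}, of order 11.
Check: |G/G'| = 55/11 = 5 is the order of the abelianisation.

Answer: 11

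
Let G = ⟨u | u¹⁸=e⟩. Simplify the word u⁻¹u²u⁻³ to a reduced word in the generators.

Multiply left to right, reducing at each step:
  (u¹⁷) · u² = u
  u · u⁻³ = u¹⁶

Answer: u¹⁶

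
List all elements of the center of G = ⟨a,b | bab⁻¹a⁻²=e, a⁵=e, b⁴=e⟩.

An element z ∈ Z(G) iff z commutes with every generator.
For example e is central: e·a = a = a·e; e·b = b = b·e.
Whereas a ∉ Z(G) since a·b = ab ≠ a²b = b·a.
Checking each of the 20 elements this way gives Z(G) = {e}, of order 1.

Answer: {e}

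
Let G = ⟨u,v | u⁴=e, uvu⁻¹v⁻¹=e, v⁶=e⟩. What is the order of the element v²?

Compute successive powers until reaching e:
  (v²)¹ = v², (v²)² = v⁴, (v²)³ = e.
The smallest positive k with (v²)ᵏ = e is 3.

Answer: 3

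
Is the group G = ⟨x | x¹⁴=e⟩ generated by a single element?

|G| = 14. The element x has order 14 (its powers give 14 distinct elements), so ⟨x⟩ = G and G is cyclic.

Answer: Yes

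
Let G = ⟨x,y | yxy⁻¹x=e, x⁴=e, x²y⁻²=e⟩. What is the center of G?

An element z ∈ Z(G) iff z commutes with every generator.
For example x² is central: (x²)·x = x³ = x·(x²); (x²)·y = y⁻¹ = y·(x²).
Whereas x ∉ Z(G) since x·y = xy ≠ xy⁻¹ = y·x.
Checking each of the 8 elements this way gives Z(G) = {e, x²}, of order 2.

Answer: {e, x²}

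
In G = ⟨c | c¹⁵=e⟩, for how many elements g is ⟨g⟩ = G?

G is cyclic of order 15. An element generates G iff its order is 15, and a cyclic group of order 15 has exactly φ(15) = 8 such elements.

Answer: 8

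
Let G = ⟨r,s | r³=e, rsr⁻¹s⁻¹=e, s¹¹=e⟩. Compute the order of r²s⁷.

Compute successive powers until reaching e:
  (r²s⁷)¹ = r²s⁷, (r²s⁷)² = rs³, (r²s⁷)³ = s¹⁰, (r²s⁷)⁴ = r²s⁶, (r²s⁷)⁵ = rs², (r²s⁷)⁶ = s⁹, (r²s⁷)⁷ = r²s⁵, (r²s⁷)⁸ = rs, (r²s⁷)⁹ = s⁸, (r²s⁷)¹⁰ = r²s⁴, (r²s⁷)¹¹ = r, (r²s⁷)¹² = s⁷, (r²s⁷)¹³ = r²s³, (r²s⁷)¹⁴ = rs¹⁰, (r²s⁷)¹⁵ = s⁶, (r²s⁷)¹⁶ = r²s², (r²s⁷)¹⁷ = rs⁹, (r²s⁷)¹⁸ = s⁵, (r²s⁷)¹⁹ = r²s, (r²s⁷)²⁰ = rs⁸, (r²s⁷)²¹ = s⁴, (r²s⁷)²² = r², (r²s⁷)²³ = rs⁷, (r²s⁷)²⁴ = s³, (r²s⁷)²⁵ = r²s¹⁰, (r²s⁷)²⁶ = rs⁶, (r²s⁷)²⁷ = s², (r²s⁷)²⁸ = r²s⁹, (r²s⁷)²⁹ = rs⁵, (r²s⁷)³⁰ = s, (r²s⁷)³¹ = r²s⁸, (r²s⁷)³² = rs⁴, (r²s⁷)³³ = e.
The smallest positive k with (r²s⁷)ᵏ = e is 33.

Answer: 33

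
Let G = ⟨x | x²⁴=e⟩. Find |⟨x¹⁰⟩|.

|⟨x¹⁰⟩| equals the order of x¹⁰. Compute successive powers until reaching e:
  (x¹⁰)¹ = x¹⁰, (x¹⁰)² = x²⁰, (x¹⁰)³ = x⁶, (x¹⁰)⁴ = x¹⁶, (x¹⁰)⁵ = x², (x¹⁰)⁶ = x¹², (x¹⁰)⁷ = x²², (x¹⁰)⁸ = x⁸, (x¹⁰)⁹ = x¹⁸, (x¹⁰)¹⁰ = x⁴, (x¹⁰)¹¹ = x¹⁴, (x¹⁰)¹² = e.
The smallest positive k with (x¹⁰)ᵏ = e is 12, so |⟨x¹⁰⟩| = 12.

Answer: 12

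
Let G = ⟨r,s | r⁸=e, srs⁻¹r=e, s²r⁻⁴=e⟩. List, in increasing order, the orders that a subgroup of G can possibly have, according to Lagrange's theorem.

|G| = 16 = 2⁴. By Lagrange's theorem the order of any subgroup divides 16; the divisors of 16 are 1, 2, 4, 8, 16.

Answer: 1, 2, 4, 8, 16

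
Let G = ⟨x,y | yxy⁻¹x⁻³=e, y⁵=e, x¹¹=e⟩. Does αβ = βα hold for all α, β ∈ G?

x·y = xy but y·x = x³y, so x·y ≠ y·x and G is not abelian.

Answer: No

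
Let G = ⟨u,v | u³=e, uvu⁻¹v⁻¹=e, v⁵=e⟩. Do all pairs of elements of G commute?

Each pair of generators commutes: u·v = uv = v·u. Since the generators pairwise commute, every element of G commutes with every other, so G is abelian.

Answer: Yes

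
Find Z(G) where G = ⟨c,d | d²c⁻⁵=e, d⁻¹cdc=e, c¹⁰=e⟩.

An element z ∈ Z(G) iff z commutes with every generator.
For example c⁵ is central: (c⁵)·c = c⁶ = c·(c⁵); (c⁵)·d = d⁻¹ = d·(c⁵).
Whereas c ∉ Z(G) since c·d = cd ≠ c⁴d⁻¹ = d·c.
Checking each of the 20 elements this way gives Z(G) = {e, c⁵}, of order 2.

Answer: {e, c⁵}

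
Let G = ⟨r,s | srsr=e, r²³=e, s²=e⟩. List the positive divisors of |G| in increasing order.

|G| = 46 = 2 · 23. By Lagrange's theorem the order of any subgroup divides 46; the divisors of 46 are 1, 2, 23, 46.

Answer: 1, 2, 23, 46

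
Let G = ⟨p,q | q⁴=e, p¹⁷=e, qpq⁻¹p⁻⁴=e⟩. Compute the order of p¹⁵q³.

Compute successive powers until reaching e:
  (p¹⁵q³)¹ = p¹⁵q³, (p¹⁵q³)² = p⁶q², (p¹⁵q³)³ = p⁸q, (p¹⁵q³)⁴ = e.
The smallest positive k with (p¹⁵q³)ᵏ = e is 4.

Answer: 4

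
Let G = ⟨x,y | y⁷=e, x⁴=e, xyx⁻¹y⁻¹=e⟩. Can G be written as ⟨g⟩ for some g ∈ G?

|G| = 28. The element xy has order 28 (its powers give 28 distinct elements), so ⟨xy⟩ = G and G is cyclic.

Answer: Yes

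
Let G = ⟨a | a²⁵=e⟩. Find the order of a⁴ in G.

Compute successive powers until reaching e:
  (a⁴)¹ = a⁴, (a⁴)² = a⁸, (a⁴)³ = a¹², (a⁴)⁴ = a¹⁶, (a⁴)⁵ = a²⁰, (a⁴)⁶ = a²⁴, (a⁴)⁷ = a³, (a⁴)⁸ = a⁷, (a⁴)⁹ = a¹¹, (a⁴)¹⁰ = a¹⁵, (a⁴)¹¹ = a¹⁹, (a⁴)¹² = a²³, (a⁴)¹³ = a², (a⁴)¹⁴ = a⁶, (a⁴)¹⁵ = a¹⁰, (a⁴)¹⁶ = a¹⁴, (a⁴)¹⁷ = a¹⁸, (a⁴)¹⁸ = a²², (a⁴)¹⁹ = a, (a⁴)²⁰ = a⁵, (a⁴)²¹ = a⁹, (a⁴)²² = a¹³, (a⁴)²³ = a¹⁷, (a⁴)²⁴ = a²¹, (a⁴)²⁵ = e.
The smallest positive k with (a⁴)ᵏ = e is 25.

Answer: 25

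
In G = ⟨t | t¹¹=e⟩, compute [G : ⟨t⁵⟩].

First find ord(t⁵) by computing successive powers:
  (t⁵)¹ = t⁵, (t⁵)² = t¹⁰, (t⁵)³ = t⁴, (t⁵)⁴ = t⁹, (t⁵)⁵ = t³, (t⁵)⁶ = t⁸, (t⁵)⁷ = t², (t⁵)⁸ = t⁷, (t⁵)⁹ = t, (t⁵)¹⁰ = t⁶, (t⁵)¹¹ = e.
So |⟨t⁵⟩| = ord(t⁵) = 11. With |G| = 11, by Lagrange [G : ⟨t⁵⟩] = 11/11 = 1.

Answer: 1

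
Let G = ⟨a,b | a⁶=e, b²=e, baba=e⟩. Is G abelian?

a·b = ab but b·a = a⁵b, so a·b ≠ b·a and G is not abelian.

Answer: No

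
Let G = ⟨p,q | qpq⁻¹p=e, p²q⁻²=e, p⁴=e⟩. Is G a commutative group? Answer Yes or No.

p·q = pq but q·p = pq⁻¹, so p·q ≠ q·p and G is not abelian.

Answer: No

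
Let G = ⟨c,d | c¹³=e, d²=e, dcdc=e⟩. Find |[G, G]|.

G' = [G, G] is generated by all commutators. The generator-pair commutators are: [c, d] = c².
The subgroup they normally generate is {e, c, c², c³, c⁴, c⁵, c⁶, c⁷, c⁸, c⁹, c¹⁰, c¹¹, c¹²}, of order 13.
Check: |G/G'| = 26/13 = 2 is the order of the abelianisation.

Answer: 13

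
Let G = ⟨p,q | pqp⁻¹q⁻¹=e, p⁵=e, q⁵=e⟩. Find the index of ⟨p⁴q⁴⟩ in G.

First find ord(p⁴q⁴) by computing successive powers:
  (p⁴q⁴)¹ = p⁴q⁴, (p⁴q⁴)² = p³q³, (p⁴q⁴)³ = p²q², (p⁴q⁴)⁴ = pq, (p⁴q⁴)⁵ = e.
So |⟨p⁴q⁴⟩| = ord(p⁴q⁴) = 5. With |G| = 25, by Lagrange [G : ⟨p⁴q⁴⟩] = 25/5 = 5.

Answer: 5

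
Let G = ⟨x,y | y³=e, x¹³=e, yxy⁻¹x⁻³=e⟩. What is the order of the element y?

Compute successive powers until reaching e:
  y¹ = y, y² = y², y³ = e.
The smallest positive k with yᵏ = e is 3.

Answer: 3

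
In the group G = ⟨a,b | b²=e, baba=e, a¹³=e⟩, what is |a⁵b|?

Compute successive powers until reaching e:
  (a⁵b)¹ = a⁵b, (a⁵b)² = e.
The smallest positive k with (a⁵b)ᵏ = e is 2.

Answer: 2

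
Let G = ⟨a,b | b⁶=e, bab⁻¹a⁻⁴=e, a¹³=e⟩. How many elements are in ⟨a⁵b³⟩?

|⟨a⁵b³⟩| equals the order of a⁵b³. Compute successive powers until reaching e:
  (a⁵b³)¹ = a⁵b³, (a⁵b³)² = e.
The smallest positive k with (a⁵b³)ᵏ = e is 2, so |⟨a⁵b³⟩| = 2.

Answer: 2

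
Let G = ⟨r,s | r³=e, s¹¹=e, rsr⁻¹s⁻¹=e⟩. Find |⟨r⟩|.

|⟨r⟩| equals the order of r. Compute successive powers until reaching e:
  r¹ = r, r² = r², r³ = e.
The smallest positive k with rᵏ = e is 3, so |⟨r⟩| = 3.

Answer: 3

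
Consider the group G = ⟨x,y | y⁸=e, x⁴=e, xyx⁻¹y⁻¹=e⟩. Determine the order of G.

Enumerate words in the generators, reducing via the relations: the distinct elements are
  {e, x, y, xy, x², x³, y², y³, y⁴, y⁵, y⁶, y⁷, xy², xy³, xy⁴, xy⁵, xy⁶, xy⁷, x²y, x³y, x²y², x²y³, x²y⁴, x²y⁵, x²y⁶, x²y⁷, x³y², x³y³, x³y⁴, x³y⁵, x³y⁶, x³y⁷}.
No further products give new elements, so |G| = 32.

Answer: 32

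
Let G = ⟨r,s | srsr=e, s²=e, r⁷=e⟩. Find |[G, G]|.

G' = [G, G] is generated by all commutators. The generator-pair commutators are: [r, s] = r².
The subgroup they normally generate is {e, r, r², r³, r⁴, r⁵, r⁶}, of order 7.
Check: |G/G'| = 14/7 = 2 is the order of the abelianisation.

Answer: 7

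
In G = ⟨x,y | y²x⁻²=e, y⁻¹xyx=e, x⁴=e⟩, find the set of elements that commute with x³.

⟨x³⟩ ⊆ C_G(x³) since powers of x³ commute with x³; so |C_G(x³)| ≥ |⟨x³⟩| = 4.
By orbit–stabilizer, |C_G(x³)| = |G| / |conj. class of x³| = 8 / 2 = 4.
The 4 elements commuting with x³ are {e, x, x², x³}.

Answer: {e, x, x², x³}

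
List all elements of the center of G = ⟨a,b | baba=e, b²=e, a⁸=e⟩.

An element z ∈ Z(G) iff z commutes with every generator.
For example a⁴ is central: (a⁴)·a = a⁵ = a·(a⁴); (a⁴)·b = a⁴b = b·(a⁴).
Whereas a ∉ Z(G) since a·b = ab ≠ a⁷b = b·a.
Checking each of the 16 elements this way gives Z(G) = {e, a⁴}, of order 2.

Answer: {e, a⁴}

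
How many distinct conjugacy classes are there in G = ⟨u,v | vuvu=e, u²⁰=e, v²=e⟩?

The conjugacy classes (representative and size) are:
  [e] (size 1), [u] (size 2), [u¹⁸] (size 2), [u³] (size 2), [u⁴] (size 2), [u¹⁵] (size 2), [u¹⁴] (size 2), [u⁷] (size 2), [u¹²] (size 2), [u¹¹] (size 2), [u¹⁰] (size 1), [u¹⁸v] (size 10), [u⁵v] (size 10).
Class equation: 1 + 2 + 2 + 2 + 2 + 2 + 2 + 2 + 2 + 2 + 1 + 10 + 10 = 40 = |G|. So G has 13 conjugacy classes.

Answer: 13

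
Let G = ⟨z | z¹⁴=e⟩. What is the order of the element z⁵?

Compute successive powers until reaching e:
  (z⁵)¹ = z⁵, (z⁵)² = z¹⁰, (z⁵)³ = z, (z⁵)⁴ = z⁶, (z⁵)⁵ = z¹¹, (z⁵)⁶ = z², (z⁵)⁷ = z⁷, (z⁵)⁸ = z¹², (z⁵)⁹ = z³, (z⁵)¹⁰ = z⁸, (z⁵)¹¹ = z¹³, (z⁵)¹² = z⁴, (z⁵)¹³ = z⁹, (z⁵)¹⁴ = e.
The smallest positive k with (z⁵)ᵏ = e is 14.

Answer: 14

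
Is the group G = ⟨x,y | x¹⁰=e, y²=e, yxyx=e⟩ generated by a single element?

Every cyclic group is abelian. But x·y = xy while y·x = x⁹y, so x·y ≠ y·x and G is not abelian. Hence G is not cyclic.

Answer: No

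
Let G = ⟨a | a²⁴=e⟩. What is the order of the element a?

Compute successive powers until reaching e:
  a¹ = a, a² = a², a³ = a³, a⁴ = a⁴, a⁵ = a⁵, a⁶ = a⁶, a⁷ = a⁷, a⁸ = a⁸, a⁹ = a⁹, a¹⁰ = a¹⁰, a¹¹ = a¹¹, a¹² = a¹², a¹³ = a¹³, a¹⁴ = a¹⁴, a¹⁵ = a¹⁵, a¹⁶ = a¹⁶, a¹⁷ = a¹⁷, a¹⁸ = a¹⁸, a¹⁹ = a¹⁹, a²⁰ = a²⁰, a²¹ = a²¹, a²² = a²², a²³ = a²³, a²⁴ = e.
The smallest positive k with aᵏ = e is 24.

Answer: 24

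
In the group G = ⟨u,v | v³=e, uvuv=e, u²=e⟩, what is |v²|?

Compute successive powers until reaching e:
  (v²)¹ = v², (v²)² = v, (v²)³ = e.
The smallest positive k with (v²)ᵏ = e is 3.

Answer: 3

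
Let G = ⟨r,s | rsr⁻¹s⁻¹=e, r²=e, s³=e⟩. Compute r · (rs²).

Compute r · (rs²) by multiplying left to right and reducing via the relations at each step:
  r · r = e
  e · s² = s²

Answer: s²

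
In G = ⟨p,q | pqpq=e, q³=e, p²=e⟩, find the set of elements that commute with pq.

⟨pq⟩ ⊆ C_G(pq) since powers of pq commute with pq; so |C_G(pq)| ≥ |⟨pq⟩| = 2.
By orbit–stabilizer, |C_G(pq)| = |G| / |conj. class of pq| = 6 / 3 = 2.
The 2 elements commuting with pq are {e, pq}.

Answer: {e, pq}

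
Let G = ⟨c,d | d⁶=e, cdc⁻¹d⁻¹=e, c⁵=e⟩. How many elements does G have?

Enumerate words in the generators, reducing via the relations: the distinct elements are
  {c, d, e, cd, c², c³, c⁴, d², d³, d⁴, d⁵, cd², cd³, cd⁴, cd⁵, c²d, c³d, c⁴d, c²d², c²d³, c²d⁴, c²d⁵, c³d², c³d³, c³d⁴, c³d⁵, c⁴d², c⁴d³, c⁴d⁴, c⁴d⁵}.
No further products give new elements, so |G| = 30.

Answer: 30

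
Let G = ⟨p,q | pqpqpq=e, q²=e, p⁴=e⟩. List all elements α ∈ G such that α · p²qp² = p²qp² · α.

⟨p²qp²⟩ ⊆ C_G(p²qp²) since powers of p²qp² commute with p²qp²; so |C_G(p²qp²)| ≥ |⟨p²qp²⟩| = 2.
By orbit–stabilizer, |C_G(p²qp²)| = |G| / |conj. class of p²qp²| = 24 / 6 = 4.
The 4 elements commuting with p²qp² are {e, q, p²qp², p²qp²q}.

Answer: {e, q, p²qp², p²qp²q}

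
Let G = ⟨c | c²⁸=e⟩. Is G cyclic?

|G| = 28. The element c has order 28 (its powers give 28 distinct elements), so ⟨c⟩ = G and G is cyclic.

Answer: Yes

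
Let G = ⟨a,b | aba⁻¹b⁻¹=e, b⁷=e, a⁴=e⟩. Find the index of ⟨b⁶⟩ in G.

First find ord(b⁶) by computing successive powers:
  (b⁶)¹ = b⁶, (b⁶)² = b⁵, (b⁶)³ = b⁴, (b⁶)⁴ = b³, (b⁶)⁵ = b², (b⁶)⁶ = b, (b⁶)⁷ = e.
So |⟨b⁶⟩| = ord(b⁶) = 7. With |G| = 28, by Lagrange [G : ⟨b⁶⟩] = 28/7 = 4.

Answer: 4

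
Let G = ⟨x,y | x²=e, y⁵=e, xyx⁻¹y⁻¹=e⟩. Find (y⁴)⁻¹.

The order of (y⁴) is 5 (smallest k with (y⁴)ᵏ = e), so (y⁴)⁻¹ = (y⁴)⁴ = y.
Check: (y⁴) · y → (y⁴) · y = e, giving e as required.

Answer: y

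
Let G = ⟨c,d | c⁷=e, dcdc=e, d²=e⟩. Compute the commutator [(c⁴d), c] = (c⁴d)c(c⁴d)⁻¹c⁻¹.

[(c⁴d), c] = (c⁴d)·c·(c⁴d)⁻¹·c⁻¹.
  (c⁴d) · c = c³d
  (c³d) · (c⁴d) = c⁶
  (c⁶) · (c⁶) = c⁵

Answer: c⁵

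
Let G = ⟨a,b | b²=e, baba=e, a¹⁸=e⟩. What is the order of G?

Enumerate words in the generators, reducing via the relations: the distinct elements are
  {a, b, e, ab, a², a³, a⁴, a⁵, a⁶, a⁷, a⁸, a⁹, a²b, a³b, a¹², a¹³, a¹¹, a¹⁰, a¹⁴, a¹⁵, a¹⁶, a¹⁷, a⁴b, a⁵b, a⁶b, a⁷b, a⁸b, a⁹b, a¹²b, a¹³b, a¹¹b, a¹⁰b, a¹⁴b, a¹⁵b, a¹⁶b, a¹⁷b}.
No further products give new elements, so |G| = 36.

Answer: 36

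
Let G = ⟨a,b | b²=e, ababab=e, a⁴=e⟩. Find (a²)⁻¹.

The order of (a²) is 2 (smallest k with (a²)ᵏ = e), so (a²)⁻¹ = (a²)¹ = a².
Check: (a²) · (a²) → (a²) · a² = e, giving e as required.

Answer: a²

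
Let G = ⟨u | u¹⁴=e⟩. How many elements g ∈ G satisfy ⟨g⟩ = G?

G is cyclic of order 14. An element generates G iff its order is 14, and a cyclic group of order 14 has exactly φ(14) = 6 such elements.

Answer: 6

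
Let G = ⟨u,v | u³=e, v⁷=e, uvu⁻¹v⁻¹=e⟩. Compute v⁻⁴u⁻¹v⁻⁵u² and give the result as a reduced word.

Multiply left to right, reducing at each step:
  (v³) · u⁻¹ = u²v³
  (u²v³) · v⁻⁵ = u²v⁵
  (u²v⁵) · u² = uv⁵

Answer: uv⁵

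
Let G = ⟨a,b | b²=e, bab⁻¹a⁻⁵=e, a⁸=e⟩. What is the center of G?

An element z ∈ Z(G) iff z commutes with every generator.
For example a² is central: (a²)·a = a³ = a·(a²); (a²)·b = a²b = b·(a²).
Whereas a ∉ Z(G) since a·b = ab ≠ a⁵b = b·a.
Checking each of the 16 elements this way gives Z(G) = {e, a², a⁴, a⁶}, of order 4.

Answer: {e, a², a⁴, a⁶}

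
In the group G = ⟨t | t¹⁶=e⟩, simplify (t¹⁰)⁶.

Compute successive powers of (t¹⁰), reducing at each step:
  (t¹⁰)²: (t¹⁰) · t¹⁰ = t⁴
  (t¹⁰)³: (t⁴) · t¹⁰ = t¹⁴
  (t¹⁰)⁴: (t¹⁴) · t¹⁰ = t⁸
  (t¹⁰)⁵: (t⁸) · t¹⁰ = t²
  (t¹⁰)⁶: (t²) · t¹⁰ = t¹²

Answer: t¹²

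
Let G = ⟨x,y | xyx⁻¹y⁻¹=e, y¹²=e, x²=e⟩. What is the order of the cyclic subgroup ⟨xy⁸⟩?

|⟨xy⁸⟩| equals the order of xy⁸. Compute successive powers until reaching e:
  (xy⁸)¹ = xy⁸, (xy⁸)² = y⁴, (xy⁸)³ = x, (xy⁸)⁴ = y⁸, (xy⁸)⁵ = xy⁴, (xy⁸)⁶ = e.
The smallest positive k with (xy⁸)ᵏ = e is 6, so |⟨xy⁸⟩| = 6.

Answer: 6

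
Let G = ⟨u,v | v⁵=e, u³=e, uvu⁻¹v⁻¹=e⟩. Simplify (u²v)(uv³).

Compute (u²v) · (uv³) by multiplying left to right and reducing via the relations at each step:
  (u²v) · u = v
  v · v³ = v⁴

Answer: v⁴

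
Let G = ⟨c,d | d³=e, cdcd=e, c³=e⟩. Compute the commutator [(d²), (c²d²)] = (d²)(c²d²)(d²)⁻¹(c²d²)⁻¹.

[(d²), (c²d²)] = (d²)·(c²d²)·(d²)⁻¹·(c²d²)⁻¹.
  (d²) · (c²d²) = c
  c · d = cd
  (cd) · (c²d²) = cd²c

Answer: cd²c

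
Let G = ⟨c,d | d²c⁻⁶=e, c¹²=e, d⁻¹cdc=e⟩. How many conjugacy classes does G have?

The conjugacy classes (representative and size) are:
  [e] (size 1), [c¹¹] (size 2), [c²] (size 2), [c⁹] (size 2), [c⁴] (size 2), [c⁵] (size 2), [c⁶] (size 1), [c²d] (size 6), [cd] (size 6).
Class equation: 1 + 2 + 2 + 2 + 2 + 2 + 1 + 6 + 6 = 24 = |G|. So G has 9 conjugacy classes.

Answer: 9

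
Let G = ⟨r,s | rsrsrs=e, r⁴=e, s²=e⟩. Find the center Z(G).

An element z ∈ Z(G) iff z commutes with every generator.
For example e is central: e·r = r = r·e; e·s = s = s·e.
Whereas r ∉ Z(G) since r·s = rs ≠ sr = s·r.
Checking each of the 24 elements this way gives Z(G) = {e}, of order 1.

Answer: {e}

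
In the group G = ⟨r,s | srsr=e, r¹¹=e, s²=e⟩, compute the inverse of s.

The order of s is 2 (smallest k with sᵏ = e), so s⁻¹ = s¹ = s.
Check: s · s → s · s = e, giving e as required.

Answer: s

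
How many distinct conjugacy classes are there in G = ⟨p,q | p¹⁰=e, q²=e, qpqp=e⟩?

The conjugacy classes (representative and size) are:
  [e] (size 1), [p] (size 2), [p²] (size 2), [p³] (size 2), [p⁴] (size 2), [p⁵] (size 1), [p²q] (size 5), [p³q] (size 5).
Class equation: 1 + 2 + 2 + 2 + 2 + 1 + 5 + 5 = 20 = |G|. So G has 8 conjugacy classes.

Answer: 8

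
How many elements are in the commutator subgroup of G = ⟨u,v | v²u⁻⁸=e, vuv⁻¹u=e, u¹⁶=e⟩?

G' = [G, G] is generated by all commutators. The generator-pair commutators are: [u, v] = u².
The subgroup they normally generate is {e, u², u⁴, u⁶, u⁸, u¹⁰, u¹², u¹⁴}, of order 8.
Check: |G/G'| = 32/8 = 4 is the order of the abelianisation.

Answer: 8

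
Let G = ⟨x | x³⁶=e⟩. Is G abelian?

G has a single generator, so G is cyclic and hence abelian.

Answer: Yes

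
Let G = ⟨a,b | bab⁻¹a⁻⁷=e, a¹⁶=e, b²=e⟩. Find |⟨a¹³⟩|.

|⟨a¹³⟩| equals the order of a¹³. Compute successive powers until reaching e:
  (a¹³)¹ = a¹³, (a¹³)² = a¹⁰, (a¹³)³ = a⁷, (a¹³)⁴ = a⁴, (a¹³)⁵ = a, (a¹³)⁶ = a¹⁴, (a¹³)⁷ = a¹¹, (a¹³)⁸ = a⁸, (a¹³)⁹ = a⁵, (a¹³)¹⁰ = a², (a¹³)¹¹ = a¹⁵, (a¹³)¹² = a¹², (a¹³)¹³ = a⁹, (a¹³)¹⁴ = a⁶, (a¹³)¹⁵ = a³, (a¹³)¹⁶ = e.
The smallest positive k with (a¹³)ᵏ = e is 16, so |⟨a¹³⟩| = 16.

Answer: 16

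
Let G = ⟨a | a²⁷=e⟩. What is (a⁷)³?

Compute successive powers of (a⁷), reducing at each step:
  (a⁷)²: (a⁷) · a⁷ = a¹⁴
  (a⁷)³: (a¹⁴) · a⁷ = a²¹

Answer: a²¹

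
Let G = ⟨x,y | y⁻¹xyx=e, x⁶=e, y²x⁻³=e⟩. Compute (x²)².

Compute successive powers of (x²), reducing at each step:
  (x²)²: (x²) · x² = x⁴

Answer: x⁴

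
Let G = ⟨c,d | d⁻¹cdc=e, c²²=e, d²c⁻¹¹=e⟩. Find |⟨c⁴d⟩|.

|⟨c⁴d⟩| equals the order of c⁴d. Compute successive powers until reaching e:
  (c⁴d)¹ = c⁴d, (c⁴d)² = c¹¹, (c⁴d)³ = c⁴d⁻¹, (c⁴d)⁴ = e.
The smallest positive k with (c⁴d)ᵏ = e is 4, so |⟨c⁴d⟩| = 4.

Answer: 4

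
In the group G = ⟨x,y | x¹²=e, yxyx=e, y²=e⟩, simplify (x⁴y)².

Compute successive powers of (x⁴y), reducing at each step:
  (x⁴y)²: (x⁴y) · x⁴ = y;   y · y = e

Answer: e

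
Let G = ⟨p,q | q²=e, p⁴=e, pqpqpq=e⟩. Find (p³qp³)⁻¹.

The order of (p³qp³) is 4 (smallest k with (p³qp³)ᵏ = e), so (p³qp³)⁻¹ = (p³qp³)³ = pqp.
Check: (p³qp³) · (pqp) → (p³qp³) · p = p³q;   (p³q) · q = p³;   (p³) · p = e, giving e as required.

Answer: pqp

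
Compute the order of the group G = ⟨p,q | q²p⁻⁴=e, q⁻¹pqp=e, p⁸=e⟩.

Enumerate words in the generators, reducing via the relations: the distinct elements are
  {e, p, q, pq, p², p³, p⁴, p⁵, p⁶, p⁷, p²q, p³q, q⁻¹, pq⁻¹, p²q⁻¹, p³q⁻¹}.
No further products give new elements, so |G| = 16.

Answer: 16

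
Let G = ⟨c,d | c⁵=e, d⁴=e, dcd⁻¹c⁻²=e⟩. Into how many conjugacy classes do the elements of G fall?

The conjugacy classes (representative and size) are:
  [e] (size 1), [c⁴] (size 4), [c²d] (size 5), [d²] (size 5), [c³d³] (size 5).
Class equation: 1 + 4 + 5 + 5 + 5 = 20 = |G|. So G has 5 conjugacy classes.

Answer: 5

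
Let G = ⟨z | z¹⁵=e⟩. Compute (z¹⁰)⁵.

Compute successive powers of (z¹⁰), reducing at each step:
  (z¹⁰)²: (z¹⁰) · z¹⁰ = z⁵
  (z¹⁰)³: (z⁵) · z¹⁰ = e
  (z¹⁰)⁴: e · z¹⁰ = z¹⁰
  (z¹⁰)⁵: (z¹⁰) · z¹⁰ = z⁵

Answer: z⁵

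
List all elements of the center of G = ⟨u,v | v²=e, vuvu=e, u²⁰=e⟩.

An element z ∈ Z(G) iff z commutes with every generator.
For example u¹⁰ is central: (u¹⁰)·u = u¹¹ = u·(u¹⁰); (u¹⁰)·v = u¹⁰v = v·(u¹⁰).
Whereas u ∉ Z(G) since u·v = uv ≠ u¹⁹v = v·u.
Checking each of the 40 elements this way gives Z(G) = {e, u¹⁰}, of order 2.

Answer: {e, u¹⁰}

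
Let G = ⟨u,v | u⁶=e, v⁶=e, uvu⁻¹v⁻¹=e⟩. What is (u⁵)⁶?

Compute successive powers of (u⁵), reducing at each step:
  (u⁵)²: (u⁵) · u⁵ = u⁴
  (u⁵)³: (u⁴) · u⁵ = u³
  (u⁵)⁴: (u³) · u⁵ = u²
  (u⁵)⁵: (u²) · u⁵ = u
  (u⁵)⁶: u · u⁵ = e

Answer: e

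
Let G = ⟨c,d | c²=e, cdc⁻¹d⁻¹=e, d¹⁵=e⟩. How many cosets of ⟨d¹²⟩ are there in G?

First find ord(d¹²) by computing successive powers:
  (d¹²)¹ = d¹², (d¹²)² = d⁹, (d¹²)³ = d⁶, (d¹²)⁴ = d³, (d¹²)⁵ = e.
So |⟨d¹²⟩| = ord(d¹²) = 5. With |G| = 30, by Lagrange [G : ⟨d¹²⟩] = 30/5 = 6.

Answer: 6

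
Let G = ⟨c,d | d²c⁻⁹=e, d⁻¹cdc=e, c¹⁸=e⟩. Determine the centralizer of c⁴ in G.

⟨c⁴⟩ ⊆ C_G(c⁴) since powers of c⁴ commute with c⁴; so |C_G(c⁴)| ≥ |⟨c⁴⟩| = 9.
By orbit–stabilizer, |C_G(c⁴)| = |G| / |conj. class of c⁴| = 36 / 2 = 18.
The 18 elements commuting with c⁴ are {e, c, c², c³, c⁴, c⁵, c⁶, c⁷, c⁸, c⁹, c¹⁰, c¹¹, c¹², c¹³, c¹⁴, c¹⁵, c¹⁶, c¹⁷}.

Answer: {e, c, c², c³, c⁴, c⁵, c⁶, c⁷, c⁸, c⁹, c¹⁰, c¹¹, c¹², c¹³, c¹⁴, c¹⁵, c¹⁶, c¹⁷}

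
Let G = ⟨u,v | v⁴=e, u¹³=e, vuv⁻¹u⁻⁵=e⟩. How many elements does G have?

Enumerate words in the generators, reducing via the relations: the distinct elements are
  {e, u, v, uv, u², u³, u⁴, u⁵, u⁶, u⁷, u⁸, u⁹, v², v³, uv², uv³, u²v, u³v, u¹², u¹¹, u¹⁰, u⁴v, u⁵v, u⁶v, u⁷v, u⁸v, u⁹v, u²v², u²v³, u³v², u³v³, u¹²v, u¹¹v, u¹⁰v, u⁴v², u⁴v³, u⁵v², u⁵v³, u⁶v², u⁶v³, u⁷v², u⁷v³, u⁸v², u⁸v³, u⁹v², u⁹v³, u¹²v², u¹²v³, u¹¹v², u¹¹v³, u¹⁰v², u¹⁰v³}.
No further products give new elements, so |G| = 52.

Answer: 52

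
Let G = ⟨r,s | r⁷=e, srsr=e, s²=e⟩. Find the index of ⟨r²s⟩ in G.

First find ord(r²s) by computing successive powers:
  (r²s)¹ = r²s, (r²s)² = e.
So |⟨r²s⟩| = ord(r²s) = 2. With |G| = 14, by Lagrange [G : ⟨r²s⟩] = 14/2 = 7.

Answer: 7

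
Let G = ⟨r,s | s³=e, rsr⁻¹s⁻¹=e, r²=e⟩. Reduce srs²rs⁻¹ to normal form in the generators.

Multiply left to right, reducing at each step:
  s · r = rs
  (rs) · s² = r
  r · r = e
  e · s⁻¹ = s²

Answer: s²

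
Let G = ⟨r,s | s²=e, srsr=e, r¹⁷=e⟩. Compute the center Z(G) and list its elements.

An element z ∈ Z(G) iff z commutes with every generator.
For example e is central: e·r = r = r·e; e·s = s = s·e.
Whereas r ∉ Z(G) since r·s = rs ≠ r¹⁶s = s·r.
Checking each of the 34 elements this way gives Z(G) = {e}, of order 1.

Answer: {e}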